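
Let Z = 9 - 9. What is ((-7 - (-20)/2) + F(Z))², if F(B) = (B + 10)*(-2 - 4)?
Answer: 3249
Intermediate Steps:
Z = 0
F(B) = -60 - 6*B (F(B) = (10 + B)*(-6) = -60 - 6*B)
((-7 - (-20)/2) + F(Z))² = ((-7 - (-20)/2) + (-60 - 6*0))² = ((-7 - (-20)/2) + (-60 + 0))² = ((-7 - 5*(-2)) - 60)² = ((-7 + 10) - 60)² = (3 - 60)² = (-57)² = 3249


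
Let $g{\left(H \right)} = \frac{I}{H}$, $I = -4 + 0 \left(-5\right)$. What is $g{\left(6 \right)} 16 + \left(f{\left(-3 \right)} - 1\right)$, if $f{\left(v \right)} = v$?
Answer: $- \frac{44}{3} \approx -14.667$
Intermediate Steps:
$I = -4$ ($I = -4 + 0 = -4$)
$g{\left(H \right)} = - \frac{4}{H}$
$g{\left(6 \right)} 16 + \left(f{\left(-3 \right)} - 1\right) = - \frac{4}{6} \cdot 16 - 4 = \left(-4\right) \frac{1}{6} \cdot 16 - 4 = \left(- \frac{2}{3}\right) 16 - 4 = - \frac{32}{3} - 4 = - \frac{44}{3}$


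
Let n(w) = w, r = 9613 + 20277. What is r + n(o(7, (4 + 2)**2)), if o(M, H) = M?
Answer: 29897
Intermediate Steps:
r = 29890
r + n(o(7, (4 + 2)**2)) = 29890 + 7 = 29897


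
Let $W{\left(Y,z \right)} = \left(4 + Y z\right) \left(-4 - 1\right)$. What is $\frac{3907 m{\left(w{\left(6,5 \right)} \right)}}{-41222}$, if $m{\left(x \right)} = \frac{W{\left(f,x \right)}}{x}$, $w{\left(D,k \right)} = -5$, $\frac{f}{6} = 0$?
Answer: $- \frac{7814}{20611} \approx -0.37912$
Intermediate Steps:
$f = 0$ ($f = 6 \cdot 0 = 0$)
$W{\left(Y,z \right)} = -20 - 5 Y z$ ($W{\left(Y,z \right)} = \left(4 + Y z\right) \left(-5\right) = -20 - 5 Y z$)
$m{\left(x \right)} = - \frac{20}{x}$ ($m{\left(x \right)} = \frac{-20 - 0 x}{x} = \frac{-20 + 0}{x} = - \frac{20}{x}$)
$\frac{3907 m{\left(w{\left(6,5 \right)} \right)}}{-41222} = \frac{3907 \left(- \frac{20}{-5}\right)}{-41222} = 3907 \left(\left(-20\right) \left(- \frac{1}{5}\right)\right) \left(- \frac{1}{41222}\right) = 3907 \cdot 4 \left(- \frac{1}{41222}\right) = 15628 \left(- \frac{1}{41222}\right) = - \frac{7814}{20611}$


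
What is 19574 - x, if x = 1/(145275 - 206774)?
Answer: 1203781427/61499 ≈ 19574.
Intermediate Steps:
x = -1/61499 (x = 1/(-61499) = -1/61499 ≈ -1.6260e-5)
19574 - x = 19574 - 1*(-1/61499) = 19574 + 1/61499 = 1203781427/61499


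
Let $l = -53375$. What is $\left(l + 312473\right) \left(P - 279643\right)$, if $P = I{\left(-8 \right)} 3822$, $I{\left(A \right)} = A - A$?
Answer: $-72454942014$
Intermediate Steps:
$I{\left(A \right)} = 0$
$P = 0$ ($P = 0 \cdot 3822 = 0$)
$\left(l + 312473\right) \left(P - 279643\right) = \left(-53375 + 312473\right) \left(0 - 279643\right) = 259098 \left(-279643\right) = -72454942014$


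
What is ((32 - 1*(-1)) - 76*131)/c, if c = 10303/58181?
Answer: -577330063/10303 ≈ -56035.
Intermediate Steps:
c = 10303/58181 (c = 10303*(1/58181) = 10303/58181 ≈ 0.17709)
((32 - 1*(-1)) - 76*131)/c = ((32 - 1*(-1)) - 76*131)/(10303/58181) = ((32 + 1) - 9956)*(58181/10303) = (33 - 9956)*(58181/10303) = -9923*58181/10303 = -577330063/10303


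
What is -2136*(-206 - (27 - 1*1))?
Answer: 495552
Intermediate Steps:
-2136*(-206 - (27 - 1*1)) = -2136*(-206 - (27 - 1)) = -2136*(-206 - 1*26) = -2136*(-206 - 26) = -2136*(-232) = 495552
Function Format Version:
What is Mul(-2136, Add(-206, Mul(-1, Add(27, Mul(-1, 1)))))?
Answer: 495552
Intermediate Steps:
Mul(-2136, Add(-206, Mul(-1, Add(27, Mul(-1, 1))))) = Mul(-2136, Add(-206, Mul(-1, Add(27, -1)))) = Mul(-2136, Add(-206, Mul(-1, 26))) = Mul(-2136, Add(-206, -26)) = Mul(-2136, -232) = 495552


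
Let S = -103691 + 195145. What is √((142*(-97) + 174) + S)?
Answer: √77854 ≈ 279.02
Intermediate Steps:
S = 91454
√((142*(-97) + 174) + S) = √((142*(-97) + 174) + 91454) = √((-13774 + 174) + 91454) = √(-13600 + 91454) = √77854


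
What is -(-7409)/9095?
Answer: 7409/9095 ≈ 0.81462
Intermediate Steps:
-(-7409)/9095 = -1*(-7409/9095) = 7409/9095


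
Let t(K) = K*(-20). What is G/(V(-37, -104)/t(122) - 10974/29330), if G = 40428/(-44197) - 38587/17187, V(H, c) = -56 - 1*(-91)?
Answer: 17177549308451000/2111962712323929 ≈ 8.1335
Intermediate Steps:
t(K) = -20*K
V(H, c) = 35 (V(H, c) = -56 + 91 = 35)
G = -2400265675/759613839 (G = 40428*(-1/44197) - 38587*1/17187 = -40428/44197 - 38587/17187 = -2400265675/759613839 ≈ -3.1599)
G/(V(-37, -104)/t(122) - 10974/29330) = -2400265675/(759613839*(35/((-20*122)) - 10974/29330)) = -2400265675/(759613839*(35/(-2440) - 10974*1/29330)) = -2400265675/(759613839*(35*(-1/2440) - 5487/14665)) = -2400265675/(759613839*(-7/488 - 5487/14665)) = -2400265675/(759613839*(-2780311/7156520)) = -2400265675/759613839*(-7156520/2780311) = 17177549308451000/2111962712323929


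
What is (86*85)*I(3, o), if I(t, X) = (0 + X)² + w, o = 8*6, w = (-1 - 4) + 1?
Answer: 16813000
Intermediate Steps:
w = -4 (w = -5 + 1 = -4)
o = 48
I(t, X) = -4 + X² (I(t, X) = (0 + X)² - 4 = X² - 4 = -4 + X²)
(86*85)*I(3, o) = (86*85)*(-4 + 48²) = 7310*(-4 + 2304) = 7310*2300 = 16813000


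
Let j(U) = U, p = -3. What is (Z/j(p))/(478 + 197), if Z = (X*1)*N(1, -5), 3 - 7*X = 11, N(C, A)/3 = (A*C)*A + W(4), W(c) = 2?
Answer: 8/175 ≈ 0.045714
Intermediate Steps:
N(C, A) = 6 + 3*C*A² (N(C, A) = 3*((A*C)*A + 2) = 3*(C*A² + 2) = 3*(2 + C*A²) = 6 + 3*C*A²)
X = -8/7 (X = 3/7 - ⅐*11 = 3/7 - 11/7 = -8/7 ≈ -1.1429)
Z = -648/7 (Z = (-8/7*1)*(6 + 3*1*(-5)²) = -8*(6 + 3*1*25)/7 = -8*(6 + 75)/7 = -8/7*81 = -648/7 ≈ -92.571)
(Z/j(p))/(478 + 197) = (-648/7/(-3))/(478 + 197) = -648/7*(-⅓)/675 = (216/7)*(1/675) = 8/175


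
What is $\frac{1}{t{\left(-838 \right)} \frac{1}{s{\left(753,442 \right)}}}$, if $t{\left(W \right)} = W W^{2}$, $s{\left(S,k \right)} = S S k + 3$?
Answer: $- \frac{250617981}{588480472} \approx -0.42587$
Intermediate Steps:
$s{\left(S,k \right)} = 3 + k S^{2}$ ($s{\left(S,k \right)} = S^{2} k + 3 = k S^{2} + 3 = 3 + k S^{2}$)
$t{\left(W \right)} = W^{3}$
$\frac{1}{t{\left(-838 \right)} \frac{1}{s{\left(753,442 \right)}}} = \frac{1}{\left(-838\right)^{3} \frac{1}{3 + 442 \cdot 753^{2}}} = \frac{1}{\left(-588480472\right) \frac{1}{3 + 442 \cdot 567009}} = \frac{1}{\left(-588480472\right) \frac{1}{3 + 250617978}} = \frac{1}{\left(-588480472\right) \frac{1}{250617981}} = \frac{1}{- \frac{588480472}{250617981}} = - \frac{250617981}{588480472}$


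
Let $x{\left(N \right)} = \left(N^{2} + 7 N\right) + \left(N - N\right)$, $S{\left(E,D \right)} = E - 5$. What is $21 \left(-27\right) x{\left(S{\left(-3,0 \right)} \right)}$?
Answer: $-4536$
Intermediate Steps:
$S{\left(E,D \right)} = -5 + E$ ($S{\left(E,D \right)} = E - 5 = -5 + E$)
$x{\left(N \right)} = N^{2} + 7 N$ ($x{\left(N \right)} = \left(N^{2} + 7 N\right) + 0 = N^{2} + 7 N$)
$21 \left(-27\right) x{\left(S{\left(-3,0 \right)} \right)} = 21 \left(-27\right) \left(-5 - 3\right) \left(7 - 8\right) = - 567 \left(- 8 \left(7 - 8\right)\right) = - 567 \left(\left(-8\right) \left(-1\right)\right) = \left(-567\right) 8 = -4536$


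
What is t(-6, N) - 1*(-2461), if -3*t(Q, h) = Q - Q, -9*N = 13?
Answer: 2461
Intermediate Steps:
N = -13/9 (N = -1/9*13 = -13/9 ≈ -1.4444)
t(Q, h) = 0 (t(Q, h) = -(Q - Q)/3 = -1/3*0 = 0)
t(-6, N) - 1*(-2461) = 0 - 1*(-2461) = 0 + 2461 = 2461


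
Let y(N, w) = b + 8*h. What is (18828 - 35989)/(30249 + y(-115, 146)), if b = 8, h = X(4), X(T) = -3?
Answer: -17161/30233 ≈ -0.56763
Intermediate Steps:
h = -3
y(N, w) = -16 (y(N, w) = 8 + 8*(-3) = 8 - 24 = -16)
(18828 - 35989)/(30249 + y(-115, 146)) = (18828 - 35989)/(30249 - 16) = -17161/30233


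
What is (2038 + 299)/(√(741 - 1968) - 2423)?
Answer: -5662551/5872156 - 2337*I*√1227/5872156 ≈ -0.9643 - 0.013941*I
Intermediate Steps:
(2038 + 299)/(√(741 - 1968) - 2423) = 2337/(√(-1227) - 2423) = 2337/(I*√1227 - 2423) = 2337/(-2423 + I*√1227)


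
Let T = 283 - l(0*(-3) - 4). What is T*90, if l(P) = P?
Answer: 25830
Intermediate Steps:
T = 287 (T = 283 - (0*(-3) - 4) = 283 - (0 - 4) = 283 - 1*(-4) = 283 + 4 = 287)
T*90 = 287*90 = 25830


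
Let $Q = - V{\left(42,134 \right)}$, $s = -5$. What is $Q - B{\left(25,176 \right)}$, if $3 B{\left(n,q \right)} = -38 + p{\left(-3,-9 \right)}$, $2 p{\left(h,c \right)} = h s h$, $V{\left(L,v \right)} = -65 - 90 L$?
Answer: $\frac{23191}{6} \approx 3865.2$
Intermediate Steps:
$Q = 3845$ ($Q = - (-65 - 3780) = \left(-1\right) \left(-3845\right) = 3845$)
$p{\left(h,c \right)} = - \frac{5 h^{2}}{2}$ ($p{\left(h,c \right)} = \frac{h \left(-5\right) h}{2} = \frac{- 5 h h}{2} = \frac{\left(-5\right) h^{2}}{2} = - \frac{5 h^{2}}{2}$)
$B{\left(n,q \right)} = - \frac{121}{6}$ ($B{\left(n,q \right)} = \frac{-38 - \frac{5 \left(-3\right)^{2}}{2}}{3} = \frac{-38 - \frac{45}{2}}{3} = \frac{1}{3} \left(- \frac{121}{2}\right) = - \frac{121}{6}$)
$Q - B{\left(25,176 \right)} = 3845 - - \frac{121}{6} = 3845 + \frac{121}{6} = \frac{23191}{6}$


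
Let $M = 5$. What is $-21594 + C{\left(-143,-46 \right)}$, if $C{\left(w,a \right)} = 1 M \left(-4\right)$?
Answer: $-21614$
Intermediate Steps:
$C{\left(w,a \right)} = -20$ ($C{\left(w,a \right)} = 1 \cdot 5 \left(-4\right) = 5 \left(-4\right) = -20$)
$-21594 + C{\left(-143,-46 \right)} = -21594 - 20 = -21614$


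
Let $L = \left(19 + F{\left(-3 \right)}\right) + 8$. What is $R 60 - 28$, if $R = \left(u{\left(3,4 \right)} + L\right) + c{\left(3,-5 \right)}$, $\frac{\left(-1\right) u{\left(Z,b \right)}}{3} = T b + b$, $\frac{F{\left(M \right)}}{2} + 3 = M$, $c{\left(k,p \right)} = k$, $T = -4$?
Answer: $3212$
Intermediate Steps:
$F{\left(M \right)} = -6 + 2 M$
$u{\left(Z,b \right)} = 9 b$ ($u{\left(Z,b \right)} = - 3 \left(- 4 b + b\right) = - 3 \left(- 3 b\right) = 9 b$)
$L = 15$ ($L = \left(19 + \left(-6 + 2 \left(-3\right)\right)\right) + 8 = \left(19 - 12\right) + 8 = 7 + 8 = 15$)
$R = 54$ ($R = \left(9 \cdot 4 + 15\right) + 3 = \left(36 + 15\right) + 3 = 51 + 3 = 54$)
$R 60 - 28 = 54 \cdot 60 - 28 = 3240 - 28 = 3212$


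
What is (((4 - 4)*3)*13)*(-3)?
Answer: 0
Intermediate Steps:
(((4 - 4)*3)*13)*(-3) = ((0*3)*13)*(-3) = (0*13)*(-3) = 0*(-3) = 0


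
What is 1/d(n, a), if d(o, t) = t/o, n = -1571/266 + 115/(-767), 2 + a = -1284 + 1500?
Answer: -1235547/43660708 ≈ -0.028299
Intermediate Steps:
a = 214 (a = -2 + (-1284 + 1500) = -2 + 216 = 214)
n = -1235547/204022 (n = -1571*1/266 + 115*(-1/767) = -1571/266 - 115/767 = -1235547/204022 ≈ -6.0559)
1/d(n, a) = 1/(214/(-1235547/204022)) = 1/(214*(-204022/1235547)) = 1/(-43660708/1235547) = -1235547/43660708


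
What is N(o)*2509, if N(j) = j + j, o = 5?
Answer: 25090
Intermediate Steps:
N(j) = 2*j
N(o)*2509 = (2*5)*2509 = 10*2509 = 25090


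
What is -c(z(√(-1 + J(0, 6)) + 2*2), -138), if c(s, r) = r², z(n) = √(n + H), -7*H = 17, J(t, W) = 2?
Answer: -19044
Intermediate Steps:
H = -17/7 (H = -⅐*17 = -17/7 ≈ -2.4286)
z(n) = √(-17/7 + n) (z(n) = √(n - 17/7) = √(-17/7 + n))
-c(z(√(-1 + J(0, 6)) + 2*2), -138) = -1*(-138)² = -1*19044 = -19044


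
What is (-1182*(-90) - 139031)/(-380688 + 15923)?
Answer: 32651/364765 ≈ 0.089512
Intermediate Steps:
(-1182*(-90) - 139031)/(-380688 + 15923) = (106380 - 139031)/(-364765) = -32651*(-1/364765) = 32651/364765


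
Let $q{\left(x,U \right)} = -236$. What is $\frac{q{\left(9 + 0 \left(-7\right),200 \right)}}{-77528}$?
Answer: $\frac{59}{19382} \approx 0.0030441$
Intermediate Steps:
$\frac{q{\left(9 + 0 \left(-7\right),200 \right)}}{-77528} = - \frac{236}{-77528} = \left(-236\right) \left(- \frac{1}{77528}\right) = \frac{59}{19382}$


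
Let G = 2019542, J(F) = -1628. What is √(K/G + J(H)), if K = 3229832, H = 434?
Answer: 4*I*√103646194361857/1009771 ≈ 40.329*I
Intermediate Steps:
√(K/G + J(H)) = √(3229832/2019542 - 1628) = √(3229832*(1/2019542) - 1628) = √(1614916/1009771 - 1628) = √(-1642292272/1009771) = 4*I*√103646194361857/1009771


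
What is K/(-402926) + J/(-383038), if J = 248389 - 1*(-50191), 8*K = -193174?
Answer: -222113044507/308671938376 ≈ -0.71958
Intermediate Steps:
K = -96587/4 (K = (1/8)*(-193174) = -96587/4 ≈ -24147.)
J = 298580 (J = 248389 + 50191 = 298580)
K/(-402926) + J/(-383038) = -96587/4/(-402926) + 298580/(-383038) = -96587/4*(-1/402926) + 298580*(-1/383038) = 96587/1611704 - 149290/191519 = -222113044507/308671938376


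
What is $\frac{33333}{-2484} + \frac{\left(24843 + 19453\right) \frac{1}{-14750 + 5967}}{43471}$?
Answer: $- \frac{4242280843111}{316135196604} \approx -13.419$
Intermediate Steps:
$\frac{33333}{-2484} + \frac{\left(24843 + 19453\right) \frac{1}{-14750 + 5967}}{43471} = 33333 \left(- \frac{1}{2484}\right) + \frac{44296}{-8783} \cdot \frac{1}{43471} = - \frac{11111}{828} + 44296 \left(- \frac{1}{8783}\right) \frac{1}{43471} = - \frac{11111}{828} - \frac{44296}{381805793} = - \frac{4242280843111}{316135196604}$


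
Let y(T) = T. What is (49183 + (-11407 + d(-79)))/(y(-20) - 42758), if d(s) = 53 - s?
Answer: -18954/21389 ≈ -0.88616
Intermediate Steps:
(49183 + (-11407 + d(-79)))/(y(-20) - 42758) = (49183 + (-11407 + (53 - 1*(-79))))/(-20 - 42758) = (49183 + (-11407 + (53 + 79)))/(-42778) = (49183 + (-11407 + 132))*(-1/42778) = (49183 - 11275)*(-1/42778) = 37908*(-1/42778) = -18954/21389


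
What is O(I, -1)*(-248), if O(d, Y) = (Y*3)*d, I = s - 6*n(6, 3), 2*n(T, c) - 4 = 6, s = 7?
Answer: -17112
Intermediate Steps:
n(T, c) = 5 (n(T, c) = 2 + (½)*6 = 2 + 3 = 5)
I = -23 (I = 7 - 6*5 = 7 - 1*30 = 7 - 30 = -23)
O(d, Y) = 3*Y*d (O(d, Y) = (3*Y)*d = 3*Y*d)
O(I, -1)*(-248) = (3*(-1)*(-23))*(-248) = 69*(-248) = -17112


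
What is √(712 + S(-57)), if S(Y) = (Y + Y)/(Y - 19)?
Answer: √2854/2 ≈ 26.711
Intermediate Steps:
S(Y) = 2*Y/(-19 + Y) (S(Y) = (2*Y)/(-19 + Y) = 2*Y/(-19 + Y))
√(712 + S(-57)) = √(712 + 2*(-57)/(-19 - 57)) = √(712 + 2*(-57)/(-76)) = √(712 + 2*(-57)*(-1/76)) = √(712 + 3/2) = √(1427/2) = √2854/2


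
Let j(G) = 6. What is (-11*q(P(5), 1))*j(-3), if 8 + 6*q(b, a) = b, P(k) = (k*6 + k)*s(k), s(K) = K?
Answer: -1837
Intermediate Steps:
P(k) = 7*k**2 (P(k) = (k*6 + k)*k = (6*k + k)*k = (7*k)*k = 7*k**2)
q(b, a) = -4/3 + b/6
(-11*q(P(5), 1))*j(-3) = -11*(-4/3 + (7*5**2)/6)*6 = -11*(-4/3 + (7*25)/6)*6 = -11*(-4/3 + (1/6)*175)*6 = -11*(-4/3 + 175/6)*6 = -11*167/6*6 = -1837/6*6 = -1837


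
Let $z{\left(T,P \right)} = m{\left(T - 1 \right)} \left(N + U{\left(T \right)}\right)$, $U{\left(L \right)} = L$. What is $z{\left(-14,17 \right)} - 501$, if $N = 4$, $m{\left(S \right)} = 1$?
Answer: $-511$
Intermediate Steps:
$z{\left(T,P \right)} = 4 + T$ ($z{\left(T,P \right)} = 1 \left(4 + T\right) = 4 + T$)
$z{\left(-14,17 \right)} - 501 = \left(4 - 14\right) - 501 = -10 - 501 = -511$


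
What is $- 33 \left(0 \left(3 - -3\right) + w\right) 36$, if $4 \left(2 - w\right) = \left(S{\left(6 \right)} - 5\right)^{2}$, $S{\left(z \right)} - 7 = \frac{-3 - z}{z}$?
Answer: $- \frac{9207}{4} \approx -2301.8$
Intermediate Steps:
$S{\left(z \right)} = 7 + \frac{-3 - z}{z}$
$w = \frac{31}{16}$ ($w = 2 - \frac{\left(\left(6 - \frac{3}{6}\right) - 5\right)^{2}}{4} = 2 - \frac{\left(\left(6 - \frac{1}{2}\right) - 5\right)^{2}}{4} = 2 - \frac{\left(\frac{11}{2} - 5\right)^{2}}{4} = 2 - \frac{1}{4 \cdot 4} = 2 - \frac{1}{16} = \frac{31}{16} \approx 1.9375$)
$- 33 \left(0 \left(3 - -3\right) + w\right) 36 = - 33 \left(0 \left(3 - -3\right) + \frac{31}{16}\right) 36 = - 33 \left(0 \left(3 + 3\right) + \frac{31}{16}\right) 36 = - 33 \left(0 \cdot 6 + \frac{31}{16}\right) 36 = - 33 \left(0 + \frac{31}{16}\right) 36 = \left(-33\right) \frac{31}{16} \cdot 36 = \left(- \frac{1023}{16}\right) 36 = - \frac{9207}{4}$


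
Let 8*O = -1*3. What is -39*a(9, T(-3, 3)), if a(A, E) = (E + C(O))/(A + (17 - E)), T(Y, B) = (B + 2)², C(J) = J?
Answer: -7683/8 ≈ -960.38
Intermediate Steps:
O = -3/8 (O = (-1*3)/8 = (⅛)*(-3) = -3/8 ≈ -0.37500)
T(Y, B) = (2 + B)²
a(A, E) = (-3/8 + E)/(17 + A - E) (a(A, E) = (E - 3/8)/(A + (17 - E)) = (-3/8 + E)/(17 + A - E))
-39*a(9, T(-3, 3)) = -39*(-3/8 + (2 + 3)²)/(17 + 9 - (2 + 3)²) = -39*(-3/8 + 5²)/(17 + 9 - 1*5²) = -39*(-3/8 + 25)/(17 + 9 - 1*25) = -39*197/((17 + 9 - 25)*8) = -39*197/(1*8) = -39*197/8 = -7683/8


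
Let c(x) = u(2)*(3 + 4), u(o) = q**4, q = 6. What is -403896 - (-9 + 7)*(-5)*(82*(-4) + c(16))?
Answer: -491336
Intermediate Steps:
u(o) = 1296 (u(o) = 6**4 = 1296)
c(x) = 9072 (c(x) = 1296*(3 + 4) = 1296*7 = 9072)
-403896 - (-9 + 7)*(-5)*(82*(-4) + c(16)) = -403896 - (-9 + 7)*(-5)*(82*(-4) + 9072) = -403896 - (-2*(-5))*(-328 + 9072) = -403896 - 10*8744 = -403896 - 1*87440 = -403896 - 87440 = -491336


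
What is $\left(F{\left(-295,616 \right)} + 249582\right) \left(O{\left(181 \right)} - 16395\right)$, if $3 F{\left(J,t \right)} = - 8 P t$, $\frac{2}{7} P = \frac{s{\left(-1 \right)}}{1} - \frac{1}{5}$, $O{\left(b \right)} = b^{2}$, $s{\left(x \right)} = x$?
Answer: $\frac{20987856596}{5} \approx 4.1976 \cdot 10^{9}$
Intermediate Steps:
$P = - \frac{21}{5}$ ($P = \frac{7 \left(- 1^{-1} - \frac{1}{5}\right)}{2} = \frac{7 \left(\left(-1\right) 1 - \frac{1}{5}\right)}{2} = \frac{7 \left(-1 - \frac{1}{5}\right)}{2} = \frac{7}{2} \left(- \frac{6}{5}\right) = - \frac{21}{5} \approx -4.2$)
$F{\left(J,t \right)} = \frac{56 t}{5}$ ($F{\left(J,t \right)} = \frac{\left(-8\right) \left(- \frac{21}{5}\right) t}{3} = \frac{\frac{168}{5} t}{3} = \frac{56 t}{5}$)
$\left(F{\left(-295,616 \right)} + 249582\right) \left(O{\left(181 \right)} - 16395\right) = \left(\frac{56}{5} \cdot 616 + 249582\right) \left(181^{2} - 16395\right) = \left(\frac{34496}{5} + 249582\right) \left(32761 - 16395\right) = \frac{1282406}{5} \cdot 16366 = \frac{20987856596}{5}$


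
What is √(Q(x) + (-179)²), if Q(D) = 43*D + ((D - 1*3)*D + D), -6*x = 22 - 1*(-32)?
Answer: √31753 ≈ 178.19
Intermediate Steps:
x = -9 (x = -(22 - 1*(-32))/6 = -(22 + 32)/6 = -⅙*54 = -9)
Q(D) = 44*D + D*(-3 + D) (Q(D) = 43*D + ((D - 3)*D + D) = 43*D + ((-3 + D)*D + D) = 43*D + (D*(-3 + D) + D) = 43*D + (D + D*(-3 + D)) = 44*D + D*(-3 + D))
√(Q(x) + (-179)²) = √(-9*(41 - 9) + (-179)²) = √(-9*32 + 32041) = √(-288 + 32041) = √31753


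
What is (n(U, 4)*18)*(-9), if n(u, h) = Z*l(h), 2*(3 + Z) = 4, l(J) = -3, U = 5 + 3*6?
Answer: -486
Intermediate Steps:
U = 23 (U = 5 + 18 = 23)
Z = -1 (Z = -3 + (½)*4 = -3 + 2 = -1)
n(u, h) = 3 (n(u, h) = -1*(-3) = 3)
(n(U, 4)*18)*(-9) = (3*18)*(-9) = 54*(-9) = -486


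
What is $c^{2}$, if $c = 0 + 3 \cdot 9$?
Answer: $729$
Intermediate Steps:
$c = 27$ ($c = 0 + 27 = 27$)
$c^{2} = 27^{2} = 729$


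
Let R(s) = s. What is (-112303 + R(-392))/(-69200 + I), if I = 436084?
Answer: -112695/366884 ≈ -0.30717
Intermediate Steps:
(-112303 + R(-392))/(-69200 + I) = (-112303 - 392)/(-69200 + 436084) = -112695/366884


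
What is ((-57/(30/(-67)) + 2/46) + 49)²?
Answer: 1645032481/52900 ≈ 31097.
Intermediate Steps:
((-57/(30/(-67)) + 2/46) + 49)² = ((-57/(30*(-1/67)) + 2*(1/46)) + 49)² = ((-57/(-30/67) + 1/23) + 49)² = ((-57*(-67/30) + 1/23) + 49)² = ((1273/10 + 1/23) + 49)² = (29289/230 + 49)² = (40559/230)² = 1645032481/52900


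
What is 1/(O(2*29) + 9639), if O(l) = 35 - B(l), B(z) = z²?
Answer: 1/6310 ≈ 0.00015848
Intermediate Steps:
O(l) = 35 - l²
1/(O(2*29) + 9639) = 1/((35 - (2*29)²) + 9639) = 1/((35 - 1*58²) + 9639) = 1/((35 - 1*3364) + 9639) = 1/((35 - 3364) + 9639) = 1/(-3329 + 9639) = 1/6310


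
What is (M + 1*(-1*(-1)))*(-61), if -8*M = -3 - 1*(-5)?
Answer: -183/4 ≈ -45.750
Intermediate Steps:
M = -¼ (M = -(-3 - 1*(-5))/8 = -(-3 + 5)/8 = -⅛*2 = -¼ ≈ -0.25000)
(M + 1*(-1*(-1)))*(-61) = (-¼ + 1*(-1*(-1)))*(-61) = (-¼ + 1*1)*(-61) = (-¼ + 1)*(-61) = (¾)*(-61) = -183/4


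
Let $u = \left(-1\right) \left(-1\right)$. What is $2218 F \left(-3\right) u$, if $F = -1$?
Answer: $6654$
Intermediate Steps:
$u = 1$
$2218 F \left(-3\right) u = 2218 \left(-1\right) \left(-3\right) 1 = 2218 \cdot 3 \cdot 1 = 2218 \cdot 3 = 6654$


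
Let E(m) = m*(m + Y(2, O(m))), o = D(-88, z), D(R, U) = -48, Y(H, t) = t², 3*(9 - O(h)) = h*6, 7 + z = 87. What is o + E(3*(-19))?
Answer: -859152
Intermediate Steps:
z = 80 (z = -7 + 87 = 80)
O(h) = 9 - 2*h (O(h) = 9 - h*6/3 = 9 - 2*h)
o = -48
E(m) = m*(m + (9 - 2*m)²)
o + E(3*(-19)) = -48 + (3*(-19))*(3*(-19) + (-9 + 2*(3*(-19)))²) = -48 - 57*(-57 + (-9 + 2*(-57))²) = -48 - 57*(-57 + (-9 - 114)²) = -48 - 57*(-57 + (-123)²) = -48 - 57*(-57 + 15129) = -48 - 57*15072 = -48 - 859104 = -859152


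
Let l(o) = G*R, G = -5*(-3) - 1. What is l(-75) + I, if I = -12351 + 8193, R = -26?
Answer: -4522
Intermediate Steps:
G = 14 (G = 15 - 1 = 14)
l(o) = -364 (l(o) = 14*(-26) = -364)
I = -4158
l(-75) + I = -364 - 4158 = -4522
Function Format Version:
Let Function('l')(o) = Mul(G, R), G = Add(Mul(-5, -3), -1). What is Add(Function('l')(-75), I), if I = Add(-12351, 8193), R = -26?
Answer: -4522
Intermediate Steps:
G = 14 (G = Add(15, -1) = 14)
Function('l')(o) = -364 (Function('l')(o) = Mul(14, -26) = -364)
I = -4158
Add(Function('l')(-75), I) = Add(-364, -4158) = -4522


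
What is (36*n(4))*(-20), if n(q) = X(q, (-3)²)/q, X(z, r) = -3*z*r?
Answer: 19440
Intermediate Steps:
X(z, r) = -3*r*z
n(q) = -27 (n(q) = (-3*(-3)²*q)/q = (-3*9*q)/q = (-27*q)/q = -27)
(36*n(4))*(-20) = (36*(-27))*(-20) = -972*(-20) = 19440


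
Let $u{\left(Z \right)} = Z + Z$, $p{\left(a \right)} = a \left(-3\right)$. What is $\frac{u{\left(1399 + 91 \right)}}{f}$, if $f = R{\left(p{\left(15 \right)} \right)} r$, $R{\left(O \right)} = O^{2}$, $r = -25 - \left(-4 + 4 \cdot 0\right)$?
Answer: $- \frac{596}{8505} \approx -0.070076$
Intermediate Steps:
$p{\left(a \right)} = - 3 a$
$u{\left(Z \right)} = 2 Z$
$r = -21$ ($r = -25 - \left(-4 + 0\right) = -25 - -4 = -25 + 4 = -21$)
$f = -42525$ ($f = \left(\left(-3\right) 15\right)^{2} \left(-21\right) = \left(-45\right)^{2} \left(-21\right) = 2025 \left(-21\right) = -42525$)
$\frac{u{\left(1399 + 91 \right)}}{f} = \frac{2 \left(1399 + 91\right)}{-42525} = 2 \cdot 1490 \left(- \frac{1}{42525}\right) = 2980 \left(- \frac{1}{42525}\right) = - \frac{596}{8505}$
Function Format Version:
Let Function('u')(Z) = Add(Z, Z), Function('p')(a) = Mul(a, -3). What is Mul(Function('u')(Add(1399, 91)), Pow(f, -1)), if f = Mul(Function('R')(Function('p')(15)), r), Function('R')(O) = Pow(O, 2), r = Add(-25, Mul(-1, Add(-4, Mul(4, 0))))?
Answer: Rational(-596, 8505) ≈ -0.070076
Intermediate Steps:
Function('p')(a) = Mul(-3, a)
Function('u')(Z) = Mul(2, Z)
r = -21 (r = Add(-25, Mul(-1, Add(-4, 0))) = Add(-25, Mul(-1, -4)) = Add(-25, 4) = -21)
f = -42525 (f = Mul(Pow(Mul(-3, 15), 2), -21) = Mul(Pow(-45, 2), -21) = Mul(2025, -21) = -42525)
Mul(Function('u')(Add(1399, 91)), Pow(f, -1)) = Mul(Mul(2, Add(1399, 91)), Pow(-42525, -1)) = Mul(Mul(2, 1490), Rational(-1, 42525)) = Mul(2980, Rational(-1, 42525)) = Rational(-596, 8505)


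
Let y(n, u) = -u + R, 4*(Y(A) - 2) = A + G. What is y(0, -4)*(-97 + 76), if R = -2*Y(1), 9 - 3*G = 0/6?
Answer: 42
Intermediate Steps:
G = 3 (G = 3 - 0/6 = 3 - ⅓*0 = 3 + 0 = 3)
Y(A) = 11/4 + A/4 (Y(A) = 2 + (A + 3)/4 = 2 + (3 + A)/4 = 2 + (¾ + A/4) = 11/4 + A/4)
R = -6 (R = -2*(11/4 + (¼)*1) = -2*(11/4 + ¼) = -2*3 = -6)
y(n, u) = -6 - u (y(n, u) = -u - 6 = -6 - u)
y(0, -4)*(-97 + 76) = (-6 - 1*(-4))*(-97 + 76) = (-6 + 4)*(-21) = -2*(-21) = 42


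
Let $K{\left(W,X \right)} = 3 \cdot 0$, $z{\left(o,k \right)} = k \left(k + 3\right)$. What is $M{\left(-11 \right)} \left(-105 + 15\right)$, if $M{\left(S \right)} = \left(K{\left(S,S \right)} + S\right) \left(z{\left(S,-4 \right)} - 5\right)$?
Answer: $-990$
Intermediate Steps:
$z{\left(o,k \right)} = k \left(3 + k\right)$
$K{\left(W,X \right)} = 0$
$M{\left(S \right)} = - S$ ($M{\left(S \right)} = \left(0 + S\right) \left(- 4 \left(3 - 4\right) - 5\right) = S \left(\left(-4\right) \left(-1\right) - 5\right) = S \left(4 - 5\right) = S \left(-1\right) = - S$)
$M{\left(-11 \right)} \left(-105 + 15\right) = \left(-1\right) \left(-11\right) \left(-105 + 15\right) = 11 \left(-90\right) = -990$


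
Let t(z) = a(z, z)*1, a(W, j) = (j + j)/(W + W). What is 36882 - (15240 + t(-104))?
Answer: 21641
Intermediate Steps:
a(W, j) = j/W (a(W, j) = (2*j)/((2*W)) = (2*j)*(1/(2*W)) = j/W)
t(z) = 1 (t(z) = (z/z)*1 = 1*1 = 1)
36882 - (15240 + t(-104)) = 36882 - (15240 + 1) = 36882 - 1*15241 = 36882 - 15241 = 21641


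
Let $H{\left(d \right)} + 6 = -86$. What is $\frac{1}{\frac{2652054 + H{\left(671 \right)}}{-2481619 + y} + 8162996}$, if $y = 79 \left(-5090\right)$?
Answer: $\frac{2883729}{23539865640122} \approx 1.225 \cdot 10^{-7}$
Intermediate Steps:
$H{\left(d \right)} = -92$ ($H{\left(d \right)} = -6 - 86 = -92$)
$y = -402110$
$\frac{1}{\frac{2652054 + H{\left(671 \right)}}{-2481619 + y} + 8162996} = \frac{1}{\frac{2652054 - 92}{-2481619 - 402110} + 8162996} = \frac{1}{\frac{2651962}{-2883729} + 8162996} = \frac{1}{2651962 \left(- \frac{1}{2883729}\right) + 8162996} = \frac{1}{- \frac{2651962}{2883729} + 8162996} = \frac{1}{\frac{23539865640122}{2883729}} = \frac{2883729}{23539865640122}$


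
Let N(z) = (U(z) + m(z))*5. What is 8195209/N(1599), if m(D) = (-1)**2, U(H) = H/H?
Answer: 8195209/10 ≈ 8.1952e+5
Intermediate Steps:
U(H) = 1
m(D) = 1
N(z) = 10 (N(z) = (1 + 1)*5 = 2*5 = 10)
8195209/N(1599) = 8195209/10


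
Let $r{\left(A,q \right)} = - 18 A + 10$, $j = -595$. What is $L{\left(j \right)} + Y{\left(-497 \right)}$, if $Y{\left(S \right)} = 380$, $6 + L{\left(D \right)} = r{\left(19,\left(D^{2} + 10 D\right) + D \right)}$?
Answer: $42$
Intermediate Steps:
$r{\left(A,q \right)} = 10 - 18 A$
$L{\left(D \right)} = -338$ ($L{\left(D \right)} = -6 + \left(10 - 342\right) = -6 - 332 = -338$)
$L{\left(j \right)} + Y{\left(-497 \right)} = -338 + 380 = 42$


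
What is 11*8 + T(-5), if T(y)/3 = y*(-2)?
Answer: 118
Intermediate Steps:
T(y) = -6*y (T(y) = 3*(y*(-2)) = 3*(-2*y) = -6*y)
11*8 + T(-5) = 11*8 - 6*(-5) = 88 + 30 = 118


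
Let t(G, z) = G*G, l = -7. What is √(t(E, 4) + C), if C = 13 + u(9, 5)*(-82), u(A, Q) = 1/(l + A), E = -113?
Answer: √12741 ≈ 112.88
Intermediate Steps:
t(G, z) = G²
u(A, Q) = 1/(-7 + A)
C = -28 (C = 13 - 82/(-7 + 9) = 13 - 82/2 = 13 + (½)*(-82) = 13 - 41 = -28)
√(t(E, 4) + C) = √((-113)² - 28) = √(12769 - 28) = √12741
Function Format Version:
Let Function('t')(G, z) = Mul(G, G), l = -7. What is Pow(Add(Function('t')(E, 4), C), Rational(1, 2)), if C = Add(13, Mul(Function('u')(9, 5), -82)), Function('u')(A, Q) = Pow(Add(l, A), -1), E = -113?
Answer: Pow(12741, Rational(1, 2)) ≈ 112.88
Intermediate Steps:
Function('t')(G, z) = Pow(G, 2)
Function('u')(A, Q) = Pow(Add(-7, A), -1)
C = -28 (C = Add(13, Mul(Pow(Add(-7, 9), -1), -82)) = Add(13, Mul(Pow(2, -1), -82)) = Add(13, Mul(Rational(1, 2), -82)) = Add(13, -41) = -28)
Pow(Add(Function('t')(E, 4), C), Rational(1, 2)) = Pow(Add(Pow(-113, 2), -28), Rational(1, 2)) = Pow(Add(12769, -28), Rational(1, 2)) = Pow(12741, Rational(1, 2))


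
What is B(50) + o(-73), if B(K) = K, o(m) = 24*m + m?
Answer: -1775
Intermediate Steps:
o(m) = 25*m
B(50) + o(-73) = 50 + 25*(-73) = 50 - 1825 = -1775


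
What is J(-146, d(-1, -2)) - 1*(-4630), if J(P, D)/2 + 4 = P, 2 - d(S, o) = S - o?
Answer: 4330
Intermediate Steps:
d(S, o) = 2 + o - S (d(S, o) = 2 - (S - o) = 2 + (o - S) = 2 + o - S)
J(P, D) = -8 + 2*P
J(-146, d(-1, -2)) - 1*(-4630) = (-8 + 2*(-146)) - 1*(-4630) = (-8 - 292) + 4630 = -300 + 4630 = 4330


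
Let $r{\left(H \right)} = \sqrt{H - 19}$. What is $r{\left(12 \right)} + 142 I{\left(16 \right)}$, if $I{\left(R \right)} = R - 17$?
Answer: $-142 + i \sqrt{7} \approx -142.0 + 2.6458 i$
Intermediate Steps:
$r{\left(H \right)} = \sqrt{-19 + H}$
$I{\left(R \right)} = -17 + R$
$r{\left(12 \right)} + 142 I{\left(16 \right)} = \sqrt{-19 + 12} + 142 \left(-17 + 16\right) = \sqrt{-7} + 142 \left(-1\right) = i \sqrt{7} - 142 = -142 + i \sqrt{7}$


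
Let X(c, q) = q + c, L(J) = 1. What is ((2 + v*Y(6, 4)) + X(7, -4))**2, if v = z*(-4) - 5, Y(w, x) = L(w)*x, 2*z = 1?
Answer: 529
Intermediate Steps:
z = 1/2 (z = (1/2)*1 = 1/2 ≈ 0.50000)
Y(w, x) = x (Y(w, x) = 1*x = x)
X(c, q) = c + q
v = -7 (v = (1/2)*(-4) - 5 = -2 - 5 = -7)
((2 + v*Y(6, 4)) + X(7, -4))**2 = ((2 - 7*4) + (7 - 4))**2 = ((2 - 28) + 3)**2 = (-26 + 3)**2 = (-23)**2 = 529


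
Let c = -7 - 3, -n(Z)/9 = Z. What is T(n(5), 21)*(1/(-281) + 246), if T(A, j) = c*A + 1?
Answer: 31175375/281 ≈ 1.1094e+5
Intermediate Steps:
n(Z) = -9*Z
c = -10
T(A, j) = 1 - 10*A (T(A, j) = -10*A + 1 = 1 - 10*A)
T(n(5), 21)*(1/(-281) + 246) = (1 - (-90)*5)*(1/(-281) + 246) = (1 - 10*(-45))*(-1/281 + 246) = (1 + 450)*(69125/281) = 451*(69125/281) = 31175375/281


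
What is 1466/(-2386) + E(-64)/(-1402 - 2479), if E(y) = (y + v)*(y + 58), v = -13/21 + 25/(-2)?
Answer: -23777538/32410231 ≈ -0.73364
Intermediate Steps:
v = -551/42 (v = -13*1/21 + 25*(-½) = -13/21 - 25/2 = -551/42 ≈ -13.119)
E(y) = (58 + y)*(-551/42 + y) (E(y) = (y - 551/42)*(y + 58) = (-551/42 + y)*(58 + y) = (58 + y)*(-551/42 + y))
1466/(-2386) + E(-64)/(-1402 - 2479) = 1466/(-2386) + (-15979/21 + (-64)² + (1885/42)*(-64))/(-1402 - 2479) = 1466*(-1/2386) + (-15979/21 + 4096 - 60320/21)/(-3881) = -733/1193 + (3239/7)*(-1/3881) = -733/1193 - 3239/27167 = -23777538/32410231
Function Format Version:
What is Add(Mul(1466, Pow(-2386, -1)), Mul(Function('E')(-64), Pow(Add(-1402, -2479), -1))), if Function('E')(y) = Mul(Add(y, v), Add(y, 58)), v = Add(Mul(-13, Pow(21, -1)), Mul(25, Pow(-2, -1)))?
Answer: Rational(-23777538, 32410231) ≈ -0.73364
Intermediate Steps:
v = Rational(-551, 42) (v = Add(Mul(-13, Rational(1, 21)), Mul(25, Rational(-1, 2))) = Add(Rational(-13, 21), Rational(-25, 2)) = Rational(-551, 42) ≈ -13.119)
Function('E')(y) = Mul(Add(58, y), Add(Rational(-551, 42), y)) (Function('E')(y) = Mul(Add(y, Rational(-551, 42)), Add(y, 58)) = Mul(Add(Rational(-551, 42), y), Add(58, y)) = Mul(Add(58, y), Add(Rational(-551, 42), y)))
Add(Mul(1466, Pow(-2386, -1)), Mul(Function('E')(-64), Pow(Add(-1402, -2479), -1))) = Add(Mul(1466, Pow(-2386, -1)), Mul(Add(Rational(-15979, 21), Pow(-64, 2), Mul(Rational(1885, 42), -64)), Pow(Add(-1402, -2479), -1))) = Add(Mul(1466, Rational(-1, 2386)), Mul(Add(Rational(-15979, 21), 4096, Rational(-60320, 21)), Pow(-3881, -1))) = Add(Rational(-733, 1193), Mul(Rational(3239, 7), Rational(-1, 3881))) = Add(Rational(-733, 1193), Rational(-3239, 27167)) = Rational(-23777538, 32410231)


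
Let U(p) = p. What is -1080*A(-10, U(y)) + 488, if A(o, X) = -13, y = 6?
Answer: 14528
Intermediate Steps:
-1080*A(-10, U(y)) + 488 = -1080*(-13) + 488 = 14040 + 488 = 14528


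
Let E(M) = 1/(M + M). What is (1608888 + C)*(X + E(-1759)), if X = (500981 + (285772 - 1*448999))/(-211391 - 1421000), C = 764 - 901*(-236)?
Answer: -1084125565831672/2871375769 ≈ -3.7756e+5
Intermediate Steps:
C = 213400 (C = 764 + 212636 = 213400)
E(M) = 1/(2*M)
X = -337754/1632391 (X = (500981 + (285772 - 448999))/(-1632391) = (500981 - 163227)*(-1/1632391) = 337754*(-1/1632391) = -337754/1632391 ≈ -0.20691)
(1608888 + C)*(X + E(-1759)) = (1608888 + 213400)*(-337754/1632391 + (1/2)/(-1759)) = 1822288*(-337754/1632391 + (1/2)*(-1/1759)) = 1822288*(-337754/1632391 - 1/3518) = 1822288*(-1189850963/5742751538) = -1084125565831672/2871375769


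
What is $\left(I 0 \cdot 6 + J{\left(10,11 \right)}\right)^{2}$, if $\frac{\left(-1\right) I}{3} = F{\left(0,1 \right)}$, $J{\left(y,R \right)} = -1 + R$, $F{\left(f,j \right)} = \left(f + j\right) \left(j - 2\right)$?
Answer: $100$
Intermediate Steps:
$F{\left(f,j \right)} = \left(-2 + j\right) \left(f + j\right)$ ($F{\left(f,j \right)} = \left(f + j\right) \left(-2 + j\right) = \left(-2 + j\right) \left(f + j\right)$)
$I = 3$ ($I = - 3 \left(1^{2} - 0 - 2 + 0 \cdot 1\right) = - 3 \left(1 + 0 - 2 + 0\right) = \left(-3\right) \left(-1\right) = 3$)
$\left(I 0 \cdot 6 + J{\left(10,11 \right)}\right)^{2} = \left(3 \cdot 0 \cdot 6 + \left(-1 + 11\right)\right)^{2} = \left(0 \cdot 6 + 10\right)^{2} = \left(0 + 10\right)^{2} = 10^{2} = 100$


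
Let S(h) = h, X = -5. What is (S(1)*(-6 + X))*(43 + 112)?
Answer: -1705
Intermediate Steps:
(S(1)*(-6 + X))*(43 + 112) = (1*(-6 - 5))*(43 + 112) = (1*(-11))*155 = -11*155 = -1705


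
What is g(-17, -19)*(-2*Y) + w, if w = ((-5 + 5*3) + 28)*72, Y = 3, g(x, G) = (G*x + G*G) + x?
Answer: -1266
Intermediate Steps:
g(x, G) = x + G**2 + G*x (g(x, G) = (G*x + G**2) + x = (G**2 + G*x) + x = x + G**2 + G*x)
w = 2736 (w = ((-5 + 15) + 28)*72 = (10 + 28)*72 = 38*72 = 2736)
g(-17, -19)*(-2*Y) + w = (-17 + (-19)**2 - 19*(-17))*(-2*3) + 2736 = (-17 + 361 + 323)*(-6) + 2736 = 667*(-6) + 2736 = -4002 + 2736 = -1266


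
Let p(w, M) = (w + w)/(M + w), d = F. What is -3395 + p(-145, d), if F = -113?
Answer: -437810/129 ≈ -3393.9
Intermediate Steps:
d = -113
p(w, M) = 2*w/(M + w) (p(w, M) = (2*w)/(M + w) = 2*w/(M + w))
-3395 + p(-145, d) = -3395 + 2*(-145)/(-113 - 145) = -3395 + 2*(-145)/(-258) = -3395 + 2*(-145)*(-1/258) = -3395 + 145/129 = -437810/129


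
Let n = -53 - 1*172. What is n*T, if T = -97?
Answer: 21825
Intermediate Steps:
n = -225 (n = -53 - 172 = -225)
n*T = -225*(-97) = 21825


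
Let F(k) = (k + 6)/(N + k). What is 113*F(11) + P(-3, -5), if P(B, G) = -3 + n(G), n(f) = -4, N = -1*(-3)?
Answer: 1823/14 ≈ 130.21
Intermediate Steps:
N = 3
F(k) = (6 + k)/(3 + k) (F(k) = (k + 6)/(3 + k) = (6 + k)/(3 + k))
P(B, G) = -7 (P(B, G) = -3 - 4 = -7)
113*F(11) + P(-3, -5) = 113*((6 + 11)/(3 + 11)) - 7 = 113*(17/14) - 7 = 1921/14 - 7 = 1823/14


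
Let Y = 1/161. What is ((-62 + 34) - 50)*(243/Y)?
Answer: -3051594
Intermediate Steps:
Y = 1/161 ≈ 0.0062112
((-62 + 34) - 50)*(243/Y) = ((-62 + 34) - 50)*(243/(1/161)) = (-28 - 50)*(243*161) = -78*39123 = -3051594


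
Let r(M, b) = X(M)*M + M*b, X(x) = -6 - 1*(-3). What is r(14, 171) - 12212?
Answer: -9860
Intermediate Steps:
X(x) = -3 (X(x) = -6 + 3 = -3)
r(M, b) = -3*M + M*b
r(14, 171) - 12212 = 14*(-3 + 171) - 12212 = 14*168 - 12212 = 2352 - 12212 = -9860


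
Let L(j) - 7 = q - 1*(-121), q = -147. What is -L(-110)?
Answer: 19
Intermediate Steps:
L(j) = -19 (L(j) = 7 + (-147 - 1*(-121)) = 7 + (-147 + 121) = 7 - 26 = -19)
-L(-110) = -1*(-19) = 19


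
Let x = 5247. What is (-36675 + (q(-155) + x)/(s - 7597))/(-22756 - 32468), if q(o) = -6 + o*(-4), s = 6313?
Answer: 47096561/70907616 ≈ 0.66420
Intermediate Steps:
q(o) = -6 - 4*o
(-36675 + (q(-155) + x)/(s - 7597))/(-22756 - 32468) = (-36675 + ((-6 - 4*(-155)) + 5247)/(6313 - 7597))/(-22756 - 32468) = (-36675 + ((-6 + 620) + 5247)/(-1284))/(-55224) = (-36675 + (614 + 5247)*(-1/1284))*(-1/55224) = (-36675 + 5861*(-1/1284))*(-1/55224) = (-36675 - 5861/1284)*(-1/55224) = -47096561/1284*(-1/55224) = 47096561/70907616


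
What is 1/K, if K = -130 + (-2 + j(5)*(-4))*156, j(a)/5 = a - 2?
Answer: -1/9802 ≈ -0.00010202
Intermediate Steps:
j(a) = -10 + 5*a (j(a) = 5*(a - 2) = 5*(-2 + a) = -10 + 5*a)
K = -9802 (K = -130 + (-2 + (-10 + 5*5)*(-4))*156 = -130 + (-2 + (-10 + 25)*(-4))*156 = -130 + (-2 + 15*(-4))*156 = -130 + (-2 - 60)*156 = -130 - 62*156 = -130 - 9672 = -9802)
1/K = 1/(-9802) = -1/9802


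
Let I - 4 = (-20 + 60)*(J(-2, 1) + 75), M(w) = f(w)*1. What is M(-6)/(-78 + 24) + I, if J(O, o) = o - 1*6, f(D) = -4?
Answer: 75710/27 ≈ 2804.1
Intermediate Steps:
J(O, o) = -6 + o (J(O, o) = o - 6 = -6 + o)
M(w) = -4 (M(w) = -4*1 = -4)
I = 2804 (I = 4 + (-20 + 60)*((-6 + 1) + 75) = 4 + 40*(-5 + 75) = 4 + 40*70 = 4 + 2800 = 2804)
M(-6)/(-78 + 24) + I = -4/(-78 + 24) + 2804 = -4/(-54) + 2804 = -4*(-1/54) + 2804 = 2/27 + 2804 = 75710/27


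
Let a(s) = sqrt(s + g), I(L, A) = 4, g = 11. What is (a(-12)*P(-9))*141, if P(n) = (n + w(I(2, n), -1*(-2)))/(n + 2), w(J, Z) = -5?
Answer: 282*I ≈ 282.0*I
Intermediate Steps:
P(n) = (-5 + n)/(2 + n) (P(n) = (n - 5)/(n + 2) = (-5 + n)/(2 + n))
a(s) = sqrt(11 + s) (a(s) = sqrt(s + 11) = sqrt(11 + s))
(a(-12)*P(-9))*141 = (sqrt(11 - 12)*((-5 - 9)/(2 - 9)))*141 = (sqrt(-1)*(-14/(-7)))*141 = (I*(-1/7*(-14)))*141 = (I*2)*141 = (2*I)*141 = 282*I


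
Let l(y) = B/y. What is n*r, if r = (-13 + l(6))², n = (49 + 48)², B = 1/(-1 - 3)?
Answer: 921790321/576 ≈ 1.6003e+6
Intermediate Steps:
B = -¼ (B = 1/(-4) = -¼ ≈ -0.25000)
n = 9409 (n = 97² = 9409)
l(y) = -1/(4*y)
r = 97969/576 (r = (-13 - ¼/6)² = (-13 - ¼*⅙)² = (-13 - 1/24)² = (-313/24)² = 97969/576 ≈ 170.08)
n*r = 9409*(97969/576) = 921790321/576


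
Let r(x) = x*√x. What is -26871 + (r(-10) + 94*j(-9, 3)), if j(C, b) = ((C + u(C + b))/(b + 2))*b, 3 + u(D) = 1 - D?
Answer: -27153 - 10*I*√10 ≈ -27153.0 - 31.623*I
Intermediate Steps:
r(x) = x^(3/2)
u(D) = -2 - D (u(D) = -3 + (1 - D) = -2 - D)
j(C, b) = b*(-2 - b)/(2 + b) (j(C, b) = ((C + (-2 - (C + b)))/(b + 2))*b = ((C + (-2 + (-C - b)))/(2 + b))*b = ((C + (-2 - C - b))/(2 + b))*b = ((-2 - b)/(2 + b))*b = b*(-2 - b)/(2 + b))
-26871 + (r(-10) + 94*j(-9, 3)) = -26871 + ((-10)^(3/2) + 94*(-1*3)) = -26871 + (-10*I*√10 + 94*(-3)) = -26871 + (-10*I*√10 - 282) = -26871 + (-282 - 10*I*√10) = -27153 - 10*I*√10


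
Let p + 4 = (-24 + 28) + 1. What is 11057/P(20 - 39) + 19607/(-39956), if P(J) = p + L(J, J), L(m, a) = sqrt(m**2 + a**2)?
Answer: -65132877/4115468 + 210083*sqrt(2)/721 ≈ 396.24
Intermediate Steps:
L(m, a) = sqrt(a**2 + m**2)
p = 1 (p = -4 + ((-24 + 28) + 1) = -4 + (4 + 1) = -4 + 5 = 1)
P(J) = 1 + sqrt(2)*sqrt(J**2) (P(J) = 1 + sqrt(J**2 + J**2) = 1 + sqrt(2*J**2) = 1 + sqrt(2)*sqrt(J**2))
11057/P(20 - 39) + 19607/(-39956) = 11057/(1 + sqrt(2)*sqrt((20 - 39)**2)) + 19607/(-39956) = 11057/(1 + sqrt(2)*sqrt((-19)**2)) + 19607*(-1/39956) = 11057/(1 + sqrt(2)*sqrt(361)) - 2801/5708 = 11057/(1 + sqrt(2)*19) - 2801/5708 = 11057/(1 + 19*sqrt(2)) - 2801/5708 = -2801/5708 + 11057/(1 + 19*sqrt(2))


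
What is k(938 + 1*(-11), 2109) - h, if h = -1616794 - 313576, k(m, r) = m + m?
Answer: 1932224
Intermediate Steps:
k(m, r) = 2*m
h = -1930370
k(938 + 1*(-11), 2109) - h = 2*(938 + 1*(-11)) - 1*(-1930370) = 2*(938 - 11) + 1930370 = 2*927 + 1930370 = 1854 + 1930370 = 1932224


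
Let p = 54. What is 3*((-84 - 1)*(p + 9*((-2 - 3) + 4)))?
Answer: -11475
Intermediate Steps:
3*((-84 - 1)*(p + 9*((-2 - 3) + 4))) = 3*((-84 - 1)*(54 + 9*((-2 - 3) + 4))) = 3*(-85*(54 + 9*(-5 + 4))) = 3*(-85*(54 + 9*(-1))) = 3*(-85*(54 - 9)) = 3*(-85*45) = 3*(-3825) = -11475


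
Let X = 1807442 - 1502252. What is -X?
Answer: -305190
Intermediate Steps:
X = 305190
-X = -1*305190 = -305190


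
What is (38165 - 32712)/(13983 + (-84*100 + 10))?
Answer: 779/799 ≈ 0.97497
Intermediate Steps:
(38165 - 32712)/(13983 + (-84*100 + 10)) = 5453/(13983 + (-8400 + 10)) = 5453/(13983 - 8390) = 5453/5593 = 5453*(1/5593) = 779/799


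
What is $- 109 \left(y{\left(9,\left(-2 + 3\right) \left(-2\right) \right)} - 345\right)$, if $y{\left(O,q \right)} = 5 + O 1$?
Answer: $36079$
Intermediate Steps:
$y{\left(O,q \right)} = 5 + O$
$- 109 \left(y{\left(9,\left(-2 + 3\right) \left(-2\right) \right)} - 345\right) = - 109 \left(\left(5 + 9\right) - 345\right) = - 109 \left(14 - 345\right) = \left(-109\right) \left(-331\right) = 36079$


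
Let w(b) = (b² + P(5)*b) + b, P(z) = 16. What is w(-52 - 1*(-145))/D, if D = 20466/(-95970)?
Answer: -54542950/1137 ≈ -47971.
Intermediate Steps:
D = -3411/15995 (D = 20466*(-1/95970) = -3411/15995 ≈ -0.21325)
w(b) = b² + 17*b (w(b) = (b² + 16*b) + b = b² + 17*b)
w(-52 - 1*(-145))/D = ((-52 - 1*(-145))*(17 + (-52 - 1*(-145))))/(-3411/15995) = ((-52 + 145)*(17 + (-52 + 145)))*(-15995/3411) = (93*(17 + 93))*(-15995/3411) = (93*110)*(-15995/3411) = 10230*(-15995/3411) = -54542950/1137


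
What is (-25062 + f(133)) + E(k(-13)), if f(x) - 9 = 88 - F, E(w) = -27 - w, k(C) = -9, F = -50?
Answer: -24933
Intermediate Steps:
f(x) = 147 (f(x) = 9 + (88 - 1*(-50)) = 9 + (88 + 50) = 9 + 138 = 147)
(-25062 + f(133)) + E(k(-13)) = (-25062 + 147) + (-27 - 1*(-9)) = -24915 + (-27 + 9) = -24915 - 18 = -24933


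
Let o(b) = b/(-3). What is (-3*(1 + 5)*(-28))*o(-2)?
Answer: 336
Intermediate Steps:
o(b) = -b/3 (o(b) = b*(-1/3) = -b/3)
(-3*(1 + 5)*(-28))*o(-2) = (-3*(1 + 5)*(-28))*(-1/3*(-2)) = (-3*6*(-28))*(2/3) = -18*(-28)*(2/3) = 504*(2/3) = 336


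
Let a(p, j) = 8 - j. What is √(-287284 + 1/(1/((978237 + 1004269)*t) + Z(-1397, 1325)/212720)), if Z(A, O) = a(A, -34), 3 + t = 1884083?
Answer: 2*I*√271314454249544445801841761461/1960979952511 ≈ 531.24*I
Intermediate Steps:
t = 1884080 (t = -3 + 1884083 = 1884080)
Z(A, O) = 42 (Z(A, O) = 8 - 1*(-34) = 8 + 34 = 42)
√(-287284 + 1/(1/((978237 + 1004269)*t) + Z(-1397, 1325)/212720)) = √(-287284 + 1/(1/((978237 + 1004269)*1884080) + 42/212720)) = √(-287284 + 1/((1/1884080)/1982506 + 42*(1/212720))) = √(-287284 + 1/((1/1982506)*(1/1884080) + 21/106360)) = √(-287284 + 1/(1/3735199904480 + 21/106360)) = √(-287284 + 1/(1960979952511/9931896546012320)) = √(-287284 + 9931896546012320/1960979952511) = √(-553426268131157804/1960979952511) = 2*I*√271314454249544445801841761461/1960979952511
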